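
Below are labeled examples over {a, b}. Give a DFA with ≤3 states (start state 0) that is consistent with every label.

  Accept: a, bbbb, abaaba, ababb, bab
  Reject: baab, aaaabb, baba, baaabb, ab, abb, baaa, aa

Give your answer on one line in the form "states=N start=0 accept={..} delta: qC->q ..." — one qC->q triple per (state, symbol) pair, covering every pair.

states=3 start=0 accept={1} delta: 0a->1 0b->1 1a->0 1b->2 2a->2 2b->0

Grow the machine one transition at a time. Run the examples from 0; the earliest place one falls off (shortest prefix, ties alphabetical) gets sent to the lowest-numbered state that keeps every Accept/Reject pair distinguishable — a pair clashes when both reach the same state with identical unread suffix — and to a fresh state only if none does.
a: 0a undefined. 0a->0: no, a/aa meet in 0. Open state 1: 0a->1.
b: 0b undefined. 0b->0: no, bab/ab meet in 1 with "b" left. 0b->1: ok.
aa: 1a undefined. 1a->0: ok.
ab: 1b undefined. 1b->0: no, a/abb meet in 1. 1b->1: no, a/baab meet in 1. Open state 2: 1b->2.
aba: 2a undefined. 2a->0: no, abaaba/baba meet in 0. 2a->1: no, abaaba/baba meet in 0. 2a->2: ok.
abb: 2b undefined. 2b->0: ok.
All examples now run through 3 states with every (state, symbol) defined. Accept strings end in {1}, Reject strings end in {0,2}; accept={1}.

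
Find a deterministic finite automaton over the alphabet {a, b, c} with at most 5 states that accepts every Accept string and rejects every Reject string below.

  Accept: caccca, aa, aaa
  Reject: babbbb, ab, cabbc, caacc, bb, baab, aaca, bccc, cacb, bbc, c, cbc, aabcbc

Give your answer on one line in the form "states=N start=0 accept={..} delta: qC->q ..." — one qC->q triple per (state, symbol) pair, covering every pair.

State merging on the prefix tree: take the shortest (then alphabetical) example prefix whose next move is undefined and point that move at state 0, else 1, else 2, ...; a target is out if some Accept/Reject pair would then sit in one state with the same input left (inseparable). If every existing state is out, open a new one.
a: 0a undefined. 0a->0: ok.
b: 0b undefined. 0b->0: no, aa/babbbb meet in 0. Open state 1: 0b->1.
c: 0c undefined. 0c->0: no, caccca/caacc meet in 0. 0c->1: ok.
ba: 1a undefined. 1a->0: no, aa/aaca meet in 0. 1a->1: ok.
bb: 1b undefined. 1b->0: no, aa/bb meet in 0. 1b->1: ok.
bc: 1c undefined. 1c->0: no, caccca/cabbc meet in 0. 1c->1: no, caccca/babbbb meet in 1. Open state 2: 1c->2.
bcc: 2c undefined. 2c->0: no, caccca/babbbb meet in 1. 2c->1: ok.
cacb: 2b undefined. 2b->0: no, aa/cacb meet in 0. 2b->1: ok.
caccca: 2a undefined. 2a->0: ok.
All examples now run through 3 states with every (state, symbol) defined. Accept strings end in {0}, Reject strings end in {1,2}; accept={0}.

states=3 start=0 accept={0} delta: 0a->0 0b->1 0c->1 1a->1 1b->1 1c->2 2a->0 2b->1 2c->1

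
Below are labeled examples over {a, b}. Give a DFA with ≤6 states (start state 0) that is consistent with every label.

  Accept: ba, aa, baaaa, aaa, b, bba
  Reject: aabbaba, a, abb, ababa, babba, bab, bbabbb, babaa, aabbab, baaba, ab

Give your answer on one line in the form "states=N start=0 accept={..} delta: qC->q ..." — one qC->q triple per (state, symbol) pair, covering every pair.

Grow the machine one transition at a time. Run the examples from 0; the earliest place one falls off (shortest prefix, ties alphabetical) gets sent to the lowest-numbered state that keeps every Accept/Reject pair distinguishable — a pair clashes when both reach the same state with identical unread suffix — and to a fresh state only if none does.
a: 0a undefined. 0a->0: no, aa/a meet in 0. Open state 1: 0a->1.
b: 0b undefined. 0b->0: no, ba/a meet in 1. 0b->1: no, b/a meet in 1. Open state 2: 0b->2.
aa: 1a undefined. 1a->0: no, aaa/a meet in 1. 1a->1: no, aa/a meet in 1. 1a->2: ok.
ab: 1b undefined. 1b->0: no, aa/abb meet in 2. 1b->1: no, bba/ababa meet in 2 with "ba" left. 1b->2: no, aa/ab meet in 2. Open state 3: 1b->3.
ba: 2a undefined. 2a->0: no, aa/bab meet in 2. 2a->1: no, ba/a meet in 1. 2a->2: no, bba/baaba meet in 2 with "ba" left. 2a->3: no, ba/ab meet in 3. Open state 4: 2a->4.
bb: 2b undefined. 2b->0: no, bba/a meet in 1. 2b->1: ok.
aba: 3a undefined. 3a->0: no, ba/aabbaba meet in 4. 3a->1: ok.
abb: 3b undefined. 3b->0: ok.
baa: 4a undefined. 4a->0: no, ba/baaba meet in 4. 4a->1: ok.
bab: 4b undefined. 4b->0: no, ba/babba meet in 4. 4b->1: no, ba/babaa meet in 4. 4b->2: no, aa/babba meet in 2. 4b->3: no, aa/babaa meet in 2. 4b->4: no, ba/bab meet in 4. Open state 5: 4b->5.
baba: 5a undefined. 5a->0: ok.
babb: 5b undefined. 5b->0: ok.
All examples now run through 6 states with every (state, symbol) defined. Accept strings end in {2,4}, Reject strings end in {0,1,3,5}; accept={2,4}.

states=6 start=0 accept={2,4} delta: 0a->1 0b->2 1a->2 1b->3 2a->4 2b->1 3a->1 3b->0 4a->1 4b->5 5a->0 5b->0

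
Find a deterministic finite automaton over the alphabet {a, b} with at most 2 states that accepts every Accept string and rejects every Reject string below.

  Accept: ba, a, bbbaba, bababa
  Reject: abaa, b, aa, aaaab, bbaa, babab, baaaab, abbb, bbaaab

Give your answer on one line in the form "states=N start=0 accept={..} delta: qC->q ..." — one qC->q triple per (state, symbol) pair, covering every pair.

states=2 start=0 accept={1} delta: 0a->1 0b->0 1a->0 1b->0

State merging on the prefix tree: take the shortest (then alphabetical) example prefix whose next move is undefined and point that move at state 0, else 1, else 2, ...; a target is out if some Accept/Reject pair would then sit in one state with the same input left (inseparable). If every existing state is out, open a new one.
a: 0a undefined. 0a->0: no, a/aa meet in 0. Open state 1: 0a->1.
b: 0b undefined. 0b->0: ok.
aa: 1a undefined. 1a->0: ok.
ab: 1b undefined. 1b->0: ok.
All examples now run through 2 states with every (state, symbol) defined. Accept strings end in {1}, Reject strings end in {0}; accept={1}.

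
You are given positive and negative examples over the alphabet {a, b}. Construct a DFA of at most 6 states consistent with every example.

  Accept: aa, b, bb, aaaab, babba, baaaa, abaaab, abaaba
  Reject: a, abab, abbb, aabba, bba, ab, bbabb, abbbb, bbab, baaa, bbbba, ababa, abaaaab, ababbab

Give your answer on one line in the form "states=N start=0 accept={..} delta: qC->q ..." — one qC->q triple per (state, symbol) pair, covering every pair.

State merging on the prefix tree: take the shortest (then alphabetical) example prefix whose next move is undefined and point that move at state 0, else 1, else 2, ...; a target is out if some Accept/Reject pair would then sit in one state with the same input left (inseparable). If every existing state is out, open a new one.
a: 0a undefined. 0a->0: no, aa/a meet in 0. Open state 1: 0a->1.
b: 0b undefined. 0b->0: ok.
aa: 1a undefined. 1a->0: ok.
ab: 1b undefined. 1b->0: no, aa/abab meet in 0. 1b->1: no, aa/abab meet in 0. Open state 2: 1b->2.
aba: 2a undefined. 2a->0: no, aa/abab meet in 0. 2a->1: no, aa/abaaaab meet in 0. 2a->2: no, babba/ababa meet in 2 with "ba" left. Open state 3: 2a->3.
abb: 2b undefined. 2b->0: no, aa/abbb meet in 0. 2b->1: ok.
abaa: 3a undefined. 3a->0: no, aa/abaaaab meet in 0. 3a->1: ok.
abab: 3b undefined. 3b->0: no, aa/abab meet in 0. 3b->1: no, aa/ababa meet in 0. 3b->2: no, aa/ababbab meet in 0. 3b->3: no, abaaba/abab meet in 3. Open state 4: 3b->4.
ababa: 4a undefined. 4a->0: no, aa/ababa meet in 0. 4a->1: ok.
ababb: 4b undefined. 4b->0: ok.
All examples now run through 5 states with every (state, symbol) defined. Accept strings end in {0,3}, Reject strings end in {1,2,4}; accept={0,3}.

states=5 start=0 accept={0,3} delta: 0a->1 0b->0 1a->0 1b->2 2a->3 2b->1 3a->1 3b->4 4a->1 4b->0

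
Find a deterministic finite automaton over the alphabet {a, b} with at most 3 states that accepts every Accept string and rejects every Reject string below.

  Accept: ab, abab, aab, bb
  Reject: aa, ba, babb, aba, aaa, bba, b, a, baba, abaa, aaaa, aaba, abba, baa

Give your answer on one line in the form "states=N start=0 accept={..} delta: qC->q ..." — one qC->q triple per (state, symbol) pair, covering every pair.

states=2 start=0 accept={0} delta: 0a->1 0b->1 1a->1 1b->0

Fold the examples into a partial DFA from state 0: repeatedly fix the first undefined (state, symbol) met by the shortest-then-alphabetical prefix, trying targets in increasing order and rejecting any under which an Accept and a Reject string meet in one state with the same remainder; add a state when all current targets are rejected. Accepting states are where Accept strings end.
a: 0a undefined. 0a->0: no, ab/b meet in 0 with "b" left. Open state 1: 0a->1.
b: 0b undefined. 0b->0: no, bb/b meet in 0. 0b->1: ok.
aa: 1a undefined. 1a->0: no, ab/babb meet in 1 with "b" left. 1a->1: ok.
ab: 1b undefined. 1b->0: ok.
All examples now run through 2 states with every (state, symbol) defined. Accept strings end in {0}, Reject strings end in {1}; accept={0}.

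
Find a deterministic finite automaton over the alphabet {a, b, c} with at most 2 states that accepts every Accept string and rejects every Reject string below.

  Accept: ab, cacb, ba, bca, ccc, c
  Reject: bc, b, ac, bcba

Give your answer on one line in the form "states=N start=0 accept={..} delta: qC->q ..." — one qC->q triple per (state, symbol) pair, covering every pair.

states=2 start=0 accept={0} delta: 0a->1 0b->1 0c->0 1a->0 1b->0 1c->1

Fold the examples into a partial DFA from state 0: repeatedly fix the first undefined (state, symbol) met by the shortest-then-alphabetical prefix, trying targets in increasing order and rejecting any under which an Accept and a Reject string meet in one state with the same remainder; add a state when all current targets are rejected. Accepting states are where Accept strings end.
a: 0a undefined. 0a->0: no, ab/b meet in 0 with "b" left. Open state 1: 0a->1.
b: 0b undefined. 0b->0: no, c/bc meet in 0 with "c" left. 0b->1: ok.
c: 0c undefined. 0c->0: ok.
ab: 1b undefined. 1b->0: ok.
ac: 1c undefined. 1c->0: no, ab/bc meet in 0. 1c->1: ok.
ba: 1a undefined. 1a->0: ok.
All examples now run through 2 states with every (state, symbol) defined. Accept strings end in {0}, Reject strings end in {1}; accept={0}.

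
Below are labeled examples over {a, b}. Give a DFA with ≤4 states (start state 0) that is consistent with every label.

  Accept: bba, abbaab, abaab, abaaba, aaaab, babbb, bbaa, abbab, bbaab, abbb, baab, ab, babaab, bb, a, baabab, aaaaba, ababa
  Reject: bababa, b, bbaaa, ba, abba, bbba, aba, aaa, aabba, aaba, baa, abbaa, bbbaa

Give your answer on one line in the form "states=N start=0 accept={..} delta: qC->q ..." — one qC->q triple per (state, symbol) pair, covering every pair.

Fold the examples into a partial DFA from state 0: repeatedly fix the first undefined (state, symbol) met by the shortest-then-alphabetical prefix, trying targets in increasing order and rejecting any under which an Accept and a Reject string meet in one state with the same remainder; add a state when all current targets are rejected. Accepting states are where Accept strings end.
a: 0a undefined. 0a->0: no, bba/abba meet in 0 with "bba" left. Open state 1: 0a->1.
b: 0b undefined. 0b->0: no, bba/ba meet in 1. 0b->1: no, bba/aba meet in 1 with "ba" left. Open state 2: 0b->2.
aa: 1a undefined. 1a->0: no, bba/aabba meet in 2 with "ba" left. 1a->1: no, a/aaa meet in 1. 1a->2: no, bba/aaba meet in 2 with "ba" left. Open state 3: 1a->3.
ab: 1b undefined. 1b->0: no, abaaba/aaba meet in 3 with "ba" left. 1b->1: no, ababa/aaba meet in 3 with "ba" left. 1b->2: no, bba/abba meet in 2 with "ba" left. 1b->3: ok.
ba: 2a undefined. 2a->0: no, a/baa meet in 1. 2a->1: no, ab/baa meet in 3. 2a->2: ok.
bb: 2b undefined. 2b->0: ok.
aaa: 3a undefined. 3a->0: no, abaaba/bababa meet in 0. 3a->1: no, bba/bababa meet in 1. 3a->2: ok.
aab: 3b undefined. 3b->0: no, bba/abba meet in 1. 3b->1: no, bbaa/abba meet in 3. 3b->2: no, bba/aabba meet in 1. 3b->3: ok.
All examples now run through 4 states with every (state, symbol) defined. Accept strings end in {0,1,3}, Reject strings end in {2}; accept={0,1,3}.

states=4 start=0 accept={0,1,3} delta: 0a->1 0b->2 1a->3 1b->3 2a->2 2b->0 3a->2 3b->3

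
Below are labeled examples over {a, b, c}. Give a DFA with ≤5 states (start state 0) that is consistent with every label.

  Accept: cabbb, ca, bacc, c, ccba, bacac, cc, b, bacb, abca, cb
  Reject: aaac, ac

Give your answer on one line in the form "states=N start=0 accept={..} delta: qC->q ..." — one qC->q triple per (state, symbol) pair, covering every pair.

State merging on the prefix tree: take the shortest (then alphabetical) example prefix whose next move is undefined and point that move at state 0, else 1, else 2, ...; a target is out if some Accept/Reject pair would then sit in one state with the same input left (inseparable). If every existing state is out, open a new one.
a: 0a undefined. 0a->0: no, c/aaac meet in 0 with "c" left. Open state 1: 0a->1.
b: 0b undefined. 0b->0: ok.
c: 0c undefined. 0c->0: ok.
aa: 1a undefined. 1a->0: ok.
ab: 1b undefined. 1b->0: ok.
ac: 1c undefined. 1c->0: no, cabbb/aaac meet in 0. 1c->1: no, ca/aaac meet in 1. Open state 2: 1c->2.
baca: 2a undefined. 2a->0: ok.
bacb: 2b undefined. 2b->0: ok.
bacc: 2c undefined. 2c->0: ok.
All examples now run through 3 states with every (state, symbol) defined. Accept strings end in {0,1}, Reject strings end in {2}; accept={0,1}.

states=3 start=0 accept={0,1} delta: 0a->1 0b->0 0c->0 1a->0 1b->0 1c->2 2a->0 2b->0 2c->0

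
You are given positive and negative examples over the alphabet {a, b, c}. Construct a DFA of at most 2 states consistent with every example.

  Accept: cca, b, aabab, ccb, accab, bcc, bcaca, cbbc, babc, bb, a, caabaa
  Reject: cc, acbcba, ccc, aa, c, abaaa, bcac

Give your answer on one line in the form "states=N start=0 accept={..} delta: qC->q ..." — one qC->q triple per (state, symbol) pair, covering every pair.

states=2 start=0 accept={1} delta: 0a->1 0b->1 0c->0 1a->0 1b->1 1c->1

State merging on the prefix tree: take the shortest (then alphabetical) example prefix whose next move is undefined and point that move at state 0, else 1, else 2, ...; a target is out if some Accept/Reject pair would then sit in one state with the same input left (inseparable). If every existing state is out, open a new one.
a: 0a undefined. 0a->0: no, a/aa meet in 0. Open state 1: 0a->1.
b: 0b undefined. 0b->0: no, bcc/cc meet in 0 with "cc" left. 0b->1: ok.
c: 0c undefined. 0c->0: ok.
aa: 1a undefined. 1a->0: ok.
ab: 1b undefined. 1b->0: no, cca/abaaa meet in 1. 1b->1: ok.
ac: 1c undefined. 1c->0: no, bcc/cc meet in 0. 1c->1: ok.
All examples now run through 2 states with every (state, symbol) defined. Accept strings end in {1}, Reject strings end in {0}; accept={1}.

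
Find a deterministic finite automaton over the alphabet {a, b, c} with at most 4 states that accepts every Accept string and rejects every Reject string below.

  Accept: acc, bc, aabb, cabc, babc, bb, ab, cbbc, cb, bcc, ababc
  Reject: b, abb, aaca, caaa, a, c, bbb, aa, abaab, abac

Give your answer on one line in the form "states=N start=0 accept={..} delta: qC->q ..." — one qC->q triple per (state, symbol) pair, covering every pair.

Fold the examples into a partial DFA from state 0: repeatedly fix the first undefined (state, symbol) met by the shortest-then-alphabetical prefix, trying targets in increasing order and rejecting any under which an Accept and a Reject string meet in one state with the same remainder; add a state when all current targets are rejected. Accepting states are where Accept strings end.
a: 0a undefined. 0a->0: no, aabb/abb meet in 0 with "bb" left. Open state 1: 0a->1.
b: 0b undefined. 0b->0: no, bc/c meet in 0 with "c" left. 0b->1: ok.
c: 0c undefined. 0c->0: no, cb/b meet in 1. 0c->1: ok.
aa: 1a undefined. 1a->0: ok.
ab: 1b undefined. 1b->0: no, bc/abac meet in 1 with "c" left. 1b->1: no, aabb/b meet in 1. Open state 2: 1b->2.
ac: 1c undefined. 1c->0: no, acc/b meet in 1. 1c->1: no, acc/b meet in 1. 1c->2: ok.
aba: 2a undefined. 2a->0: no, bc/abaab meet in 2. 2a->1: no, bc/abac meet in 2. 2a->2: no, acc/abac meet in 2 with "c" left. Open state 3: 2a->3.
abb: 2b undefined. 2b->0: no, cbbc/b meet in 1. 2b->1: ok.
acc: 2c undefined. 2c->0: no, acc/aaca meet in 0. 2c->1: no, acc/b meet in 1. 2c->2: ok.
abaa: 3a undefined. 3a->0: ok.
abab: 3b undefined. 3b->0: no, ababc/b meet in 1. 3b->1: ok.
abac: 3c undefined. 3c->0: ok.
All examples now run through 4 states with every (state, symbol) defined. Accept strings end in {2}, Reject strings end in {0,1}; accept={2}.

states=4 start=0 accept={2} delta: 0a->1 0b->1 0c->1 1a->0 1b->2 1c->2 2a->3 2b->1 2c->2 3a->0 3b->1 3c->0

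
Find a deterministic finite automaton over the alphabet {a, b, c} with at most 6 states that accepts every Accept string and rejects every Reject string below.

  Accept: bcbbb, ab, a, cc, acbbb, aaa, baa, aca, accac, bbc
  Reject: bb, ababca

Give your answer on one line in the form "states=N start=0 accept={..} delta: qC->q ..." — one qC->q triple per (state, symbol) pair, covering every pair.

states=3 start=0 accept={0,1} delta: 0a->0 0b->1 0c->0 1a->0 1b->2 1c->2 2a->2 2b->1 2c->0

State merging on the prefix tree: take the shortest (then alphabetical) example prefix whose next move is undefined and point that move at state 0, else 1, else 2, ...; a target is out if some Accept/Reject pair would then sit in one state with the same input left (inseparable). If every existing state is out, open a new one.
a: 0a undefined. 0a->0: ok.
b: 0b undefined. 0b->0: no, ab/bb meet in 0. Open state 1: 0b->1.
c: 0c undefined. 0c->0: ok.
ba: 1a undefined. 1a->0: ok.
bb: 1b undefined. 1b->0: no, a/bb meet in 0. 1b->1: no, ab/bb meet in 1. Open state 2: 1b->2.
bc: 1c undefined. 1c->0: no, a/ababca meet in 0. 1c->1: no, a/ababca meet in 0. 1c->2: ok.
bbc: 2c undefined. 2c->0: ok.
bcb: 2b undefined. 2b->0: no, bcbbb/bb meet in 2. 2b->1: ok.
ababca: 2a undefined. 2a->0: no, a/ababca meet in 0. 2a->1: no, bcbbb/ababca meet in 1. 2a->2: ok.
All examples now run through 3 states with every (state, symbol) defined. Accept strings end in {0,1}, Reject strings end in {2}; accept={0,1}.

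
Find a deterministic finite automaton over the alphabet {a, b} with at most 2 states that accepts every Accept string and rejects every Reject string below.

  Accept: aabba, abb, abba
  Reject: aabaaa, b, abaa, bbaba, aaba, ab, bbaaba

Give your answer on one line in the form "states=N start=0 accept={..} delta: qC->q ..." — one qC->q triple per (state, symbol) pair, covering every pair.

Fold the examples into a partial DFA from state 0: repeatedly fix the first undefined (state, symbol) met by the shortest-then-alphabetical prefix, trying targets in increasing order and rejecting any under which an Accept and a Reject string meet in one state with the same remainder; add a state when all current targets are rejected. Accepting states are where Accept strings end.
a: 0a undefined. 0a->0: ok.
b: 0b undefined. 0b->0: no, aabba/aabaaa meet in 0. Open state 1: 0b->1.
bb: 1b undefined. 1b->0: ok.
aba: 1a undefined. 1a->0: no, aabba/aabaaa meet in 0. 1a->1: ok.
All examples now run through 2 states with every (state, symbol) defined. Accept strings end in {0}, Reject strings end in {1}; accept={0}.

states=2 start=0 accept={0} delta: 0a->0 0b->1 1a->1 1b->0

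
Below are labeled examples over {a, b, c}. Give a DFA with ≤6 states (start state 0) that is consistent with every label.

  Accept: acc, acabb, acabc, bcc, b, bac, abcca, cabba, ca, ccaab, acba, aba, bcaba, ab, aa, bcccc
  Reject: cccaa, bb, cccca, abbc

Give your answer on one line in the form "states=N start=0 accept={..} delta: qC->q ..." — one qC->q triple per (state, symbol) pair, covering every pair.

states=4 start=0 accept={0,1,2} delta: 0a->0 0b->1 0c->1 1a->2 1b->3 1c->2 2a->3 2b->0 2c->1 3a->0 3b->0 3c->3

State merging on the prefix tree: take the shortest (then alphabetical) example prefix whose next move is undefined and point that move at state 0, else 1, else 2, ...; a target is out if some Accept/Reject pair would then sit in one state with the same input left (inseparable). If every existing state is out, open a new one.
a: 0a undefined. 0a->0: ok.
b: 0b undefined. 0b->0: no, b/bb meet in 0. Open state 1: 0b->1.
c: 0c undefined. 0c->0: no, acc/cccaa meet in 0. 0c->1: ok.
ba: 1a undefined. 1a->0: no, acabb/bb meet in 1 with "b" left. 1a->1: no, acabc/abbc meet in 1 with "bc" left. Open state 2: 1a->2.
bb: 1b undefined. 1b->0: no, b/abbc meet in 1. 1b->1: no, acc/abbc meet in 1 with "c" left. 1b->2: no, bac/abbc meet in 2 with "c" left. Open state 3: 1b->3.
bc: 1c undefined. 1c->0: no, acc/cccca meet in 0. 1c->1: no, abcca/cccca meet in 2. 1c->2: ok.
bac: 2c undefined. 2c->0: no, acc/cccca meet in 2. 2c->1: ok.
bca: 2a undefined. 2a->0: no, aa/cccaa meet in 0. 2a->1: no, bcc/cccaa meet in 1. 2a->2: no, acc/cccaa meet in 2. 2a->3: ok.
cab: 2b undefined. 2b->0: ok.
abbc: 3c undefined. 3c->0: no, aa/abbc meet in 0. 3c->1: no, acabb/abbc meet in 1. 3c->2: no, acc/abbc meet in 2. 3c->3: ok.
acba: 3a undefined. 3a->0: ok.
bcab: 3b undefined. 3b->0: ok.
All examples now run through 4 states with every (state, symbol) defined. Accept strings end in {0,1,2}, Reject strings end in {3}; accept={0,1,2}.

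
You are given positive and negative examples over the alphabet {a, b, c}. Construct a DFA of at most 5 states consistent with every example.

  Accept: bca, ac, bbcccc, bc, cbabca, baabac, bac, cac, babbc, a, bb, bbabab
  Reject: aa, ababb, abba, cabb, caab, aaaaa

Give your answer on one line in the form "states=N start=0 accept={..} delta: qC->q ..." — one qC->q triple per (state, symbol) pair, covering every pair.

State merging on the prefix tree: take the shortest (then alphabetical) example prefix whose next move is undefined and point that move at state 0, else 1, else 2, ...; a target is out if some Accept/Reject pair would then sit in one state with the same input left (inseparable). If every existing state is out, open a new one.
a: 0a undefined. 0a->0: no, a/aa meet in 0. Open state 1: 0a->1.
b: 0b undefined. 0b->0: ok.
c: 0c undefined. 0c->0: ok.
aa: 1a undefined. 1a->0: no, bca/aaaaa meet in 1. 1a->1: no, bca/aa meet in 1. Open state 2: 1a->2.
ab: 1b undefined. 1b->0: no, bca/abba meet in 1. 1b->1: no, bca/cabb meet in 1. 1b->2: ok.
ac: 1c undefined. 1c->0: ok.
aaa: 2a undefined. 2a->0: no, ac/ababb meet in 0. 2a->1: no, bca/aaaaa meet in 1. 2a->2: no, bbabab/cabb meet in 2 with "b" left. Open state 3: 2a->3.
abb: 2b undefined. 2b->0: no, bca/abba meet in 1. 2b->1: no, bca/cabb meet in 1. 2b->2: ok.
aaaa: 3a undefined. 3a->0: no, bca/aaaaa meet in 1. 3a->1: ok.
abab: 3b undefined. 3b->0: no, ac/ababb meet in 0. 3b->1: ok.
babbc: 2c undefined. 2c->0: ok.
baabac: 3c undefined. 3c->0: ok.
All examples now run through 4 states with every (state, symbol) defined. Accept strings end in {0,1}, Reject strings end in {2,3}; accept={0,1}.

states=4 start=0 accept={0,1} delta: 0a->1 0b->0 0c->0 1a->2 1b->2 1c->0 2a->3 2b->2 2c->0 3a->1 3b->1 3c->0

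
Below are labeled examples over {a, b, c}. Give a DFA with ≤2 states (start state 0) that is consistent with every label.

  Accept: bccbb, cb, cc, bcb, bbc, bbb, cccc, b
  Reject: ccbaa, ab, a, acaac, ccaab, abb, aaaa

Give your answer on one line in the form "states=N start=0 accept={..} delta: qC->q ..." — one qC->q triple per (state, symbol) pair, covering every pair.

states=2 start=0 accept={0} delta: 0a->1 0b->0 0c->0 1a->1 1b->1 1c->1

Fold the examples into a partial DFA from state 0: repeatedly fix the first undefined (state, symbol) met by the shortest-then-alphabetical prefix, trying targets in increasing order and rejecting any under which an Accept and a Reject string meet in one state with the same remainder; add a state when all current targets are rejected. Accepting states are where Accept strings end.
a: 0a undefined. 0a->0: no, b/ab meet in 0 with "b" left. Open state 1: 0a->1.
b: 0b undefined. 0b->0: ok.
c: 0c undefined. 0c->0: ok.
aa: 1a undefined. 1a->0: no, bccbb/ccbaa meet in 0. 1a->1: ok.
ab: 1b undefined. 1b->0: no, bccbb/ab meet in 0. 1b->1: ok.
ac: 1c undefined. 1c->0: no, bccbb/acaac meet in 0. 1c->1: ok.
All examples now run through 2 states with every (state, symbol) defined. Accept strings end in {0}, Reject strings end in {1}; accept={0}.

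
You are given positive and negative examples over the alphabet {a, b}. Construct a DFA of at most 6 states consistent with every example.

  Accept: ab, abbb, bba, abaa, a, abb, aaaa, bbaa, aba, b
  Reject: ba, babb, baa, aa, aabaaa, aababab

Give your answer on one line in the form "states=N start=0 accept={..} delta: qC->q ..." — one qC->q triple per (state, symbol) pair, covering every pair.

states=4 start=0 accept={1,3} delta: 0a->1 0b->1 1a->2 1b->3 2a->0 2b->2 3a->3 3b->1

State merging on the prefix tree: take the shortest (then alphabetical) example prefix whose next move is undefined and point that move at state 0, else 1, else 2, ...; a target is out if some Accept/Reject pair would then sit in one state with the same input left (inseparable). If every existing state is out, open a new one.
a: 0a undefined. 0a->0: no, abaa/baa meet in 0 with "baa" left. Open state 1: 0a->1.
b: 0b undefined. 0b->0: no, bba/ba meet in 1. 0b->1: ok.
aa: 1a undefined. 1a->0: no, ab/babb meet in 1 with "b" left. 1a->1: no, a/ba meet in 1. Open state 2: 1a->2.
ab: 1b undefined. 1b->0: no, abaa/ba meet in 2. 1b->1: no, bba/ba meet in 2. 1b->2: no, ab/ba meet in 2. Open state 3: 1b->3.
aaa: 2a undefined. 2a->0: ok.
aab: 2b undefined. 2b->0: no, a/babb meet in 1. 2b->1: no, ab/babb meet in 3. 2b->2: ok.
aba: 3a undefined. 3a->0: no, bba/baa meet in 0. 3a->1: no, abaa/ba meet in 2. 3a->2: no, bba/ba meet in 2. 3a->3: ok.
abb: 3b undefined. 3b->0: no, abb/baa meet in 0. 3b->1: ok.
All examples now run through 4 states with every (state, symbol) defined. Accept strings end in {1,3}, Reject strings end in {0,2}; accept={1,3}.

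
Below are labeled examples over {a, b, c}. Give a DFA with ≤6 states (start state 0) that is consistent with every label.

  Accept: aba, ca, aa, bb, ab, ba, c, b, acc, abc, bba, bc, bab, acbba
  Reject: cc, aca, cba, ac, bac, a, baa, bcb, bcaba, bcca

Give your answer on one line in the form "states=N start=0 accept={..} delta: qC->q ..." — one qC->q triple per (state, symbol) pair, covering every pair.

states=6 start=0 accept={0,2,3,5} delta: 0a->1 0b->2 0c->3 1a->0 1b->2 1c->4 2a->5 2b->2 2c->3 3a->3 3b->4 3c->4 4a->1 4b->0 4c->0 5a->1 5b->0 5c->1

Grow the machine one transition at a time. Run the examples from 0; the earliest place one falls off (shortest prefix, ties alphabetical) gets sent to the lowest-numbered state that keeps every Accept/Reject pair distinguishable — a pair clashes when both reach the same state with identical unread suffix — and to a fresh state only if none does.
a: 0a undefined. 0a->0: no, ca/aca meet in 0 with "ca" left. Open state 1: 0a->1.
b: 0b undefined. 0b->0: no, aa/baa meet in 1 with "a" left. 0b->1: no, b/a meet in 1. Open state 2: 0b->2.
c: 0c undefined. 0c->0: no, ca/a meet in 1. 0c->1: no, aba/cba meet in 1 with "ba" left. 0c->2: no, bba/cba meet in 2 with "ba" left. Open state 3: 0c->3.
aa: 1a undefined. 1a->0: ok.
ab: 1b undefined. 1b->0: no, aba/a meet in 1. 1b->1: no, ab/a meet in 1. 1b->2: ok.
ac: 1c undefined. 1c->0: no, aa/ac meet in 0. 1c->1: no, aa/aca meet in 0. 1c->2: no, aba/aca meet in 2 with "a" left. 1c->3: no, ca/aca meet in 3 with "a" left. Open state 4: 1c->4.
ba: 2a undefined. 2a->0: no, c/bac meet in 3. 2a->1: no, aba/a meet in 1. 2a->2: no, aba/baa meet in 2. 2a->3: no, ca/baa meet in 3 with "a" left. 2a->4: no, aba/ac meet in 4. Open state 5: 2a->5.
bb: 2b undefined. 2b->0: no, bba/a meet in 1. 2b->1: no, bb/a meet in 1. 2b->2: ok.
bc: 2c undefined. 2c->0: no, aba/bcaba meet in 5. 2c->1: no, aba/bcaba meet in 5. 2c->2: no, aba/bcca meet in 5. 2c->3: ok.
ca: 3a undefined. 3a->0: no, aba/bcaba meet in 5. 3a->1: no, aba/bcaba meet in 5. 3a->2: no, aba/bcaba meet in 5. 3a->3: ok.
cb: 3b undefined. 3b->0: no, aa/bcb meet in 0. 3b->1: no, aa/cba meet in 0. 3b->2: no, aba/cba meet in 5. 3b->3: no, ca/cba meet in 3. 3b->4: ok.
cc: 3c undefined. 3c->0: no, aa/cc meet in 0. 3c->1: no, aa/bcca meet in 0. 3c->2: no, aba/bcca meet in 5. 3c->3: no, ca/cc meet in 3. 3c->4: ok.
aca: 4a undefined. 4a->0: no, aa/aca meet in 0. 4a->1: ok.
acb: 4b undefined. 4b->0: ok.
acc: 4c undefined. 4c->0: ok.
baa: 5a undefined. 5a->0: no, aa/baa meet in 0. 5a->1: ok.
bab: 5b undefined. 5b->0: ok.
bac: 5c undefined. 5c->0: no, aa/bac meet in 0. 5c->1: ok.
All examples now run through 6 states with every (state, symbol) defined. Accept strings end in {0,2,3,5}, Reject strings end in {1,4}; accept={0,2,3,5}.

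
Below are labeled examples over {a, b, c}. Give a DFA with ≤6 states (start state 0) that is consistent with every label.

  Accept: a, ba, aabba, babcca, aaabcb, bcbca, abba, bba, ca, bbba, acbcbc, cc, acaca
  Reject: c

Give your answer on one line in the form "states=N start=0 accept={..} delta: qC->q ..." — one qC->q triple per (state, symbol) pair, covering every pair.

states=3 start=0 accept={0,2} delta: 0a->0 0b->0 0c->1 1a->0 1b->2 1c->0 2a->0 2b->1 2c->2

Grow the machine one transition at a time. Run the examples from 0; the earliest place one falls off (shortest prefix, ties alphabetical) gets sent to the lowest-numbered state that keeps every Accept/Reject pair distinguishable — a pair clashes when both reach the same state with identical unread suffix — and to a fresh state only if none does.
a: 0a undefined. 0a->0: ok.
b: 0b undefined. 0b->0: ok.
c: 0c undefined. 0c->0: no, a/c meet in 0. Open state 1: 0c->1.
ca: 1a undefined. 1a->0: ok.
cc: 1c undefined. 1c->0: ok.
acb: 1b undefined. 1b->0: no, acbcbc/c meet in 1. 1b->1: no, aaabcb/c meet in 1. Open state 2: 1b->2.
acbc: 2c undefined. 2c->0: no, acbcbc/c meet in 1. 2c->1: no, acbcbc/c meet in 1. 2c->2: ok.
acbcb: 2b undefined. 2b->0: no, acbcbc/c meet in 1. 2b->1: ok.
bcbca: 2a undefined. 2a->0: ok.
All examples now run through 3 states with every (state, symbol) defined. Accept strings end in {0,2}, Reject strings end in {1}; accept={0,2}.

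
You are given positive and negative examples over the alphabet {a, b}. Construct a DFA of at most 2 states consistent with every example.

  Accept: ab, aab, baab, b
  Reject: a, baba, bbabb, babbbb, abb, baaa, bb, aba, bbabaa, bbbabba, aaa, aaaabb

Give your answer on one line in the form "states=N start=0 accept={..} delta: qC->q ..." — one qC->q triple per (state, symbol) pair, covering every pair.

states=2 start=0 accept={1} delta: 0a->0 0b->1 1a->0 1b->0

Fold the examples into a partial DFA from state 0: repeatedly fix the first undefined (state, symbol) met by the shortest-then-alphabetical prefix, trying targets in increasing order and rejecting any under which an Accept and a Reject string meet in one state with the same remainder; add a state when all current targets are rejected. Accepting states are where Accept strings end.
a: 0a undefined. 0a->0: ok.
b: 0b undefined. 0b->0: no, ab/a meet in 0. Open state 1: 0b->1.
ba: 1a undefined. 1a->0: ok.
bb: 1b undefined. 1b->0: ok.
All examples now run through 2 states with every (state, symbol) defined. Accept strings end in {1}, Reject strings end in {0}; accept={1}.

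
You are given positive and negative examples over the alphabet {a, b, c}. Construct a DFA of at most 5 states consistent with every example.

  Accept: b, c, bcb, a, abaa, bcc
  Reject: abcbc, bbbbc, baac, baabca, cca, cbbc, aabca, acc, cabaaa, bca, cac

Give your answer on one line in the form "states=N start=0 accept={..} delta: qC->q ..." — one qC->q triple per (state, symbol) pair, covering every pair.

states=4 start=0 accept={0,1,3} delta: 0a->0 0b->1 0c->1 1a->1 1b->2 1c->2 2a->2 2b->3 2c->3 3a->2 3b->1 3c->2

Fold the examples into a partial DFA from state 0: repeatedly fix the first undefined (state, symbol) met by the shortest-then-alphabetical prefix, trying targets in increasing order and rejecting any under which an Accept and a Reject string meet in one state with the same remainder; add a state when all current targets are rejected. Accepting states are where Accept strings end.
a: 0a undefined. 0a->0: ok.
b: 0b undefined. 0b->0: no, c/bbbbc meet in 0 with "c" left. Open state 1: 0b->1.
c: 0c undefined. 0c->0: no, c/cca meet in 0. 0c->1: ok.
ba: 1a undefined. 1a->0: no, b/baac meet in 1. 1a->1: ok.
bb: 1b undefined. 1b->0: no, b/bbbbc meet in 1. 1b->1: no, b/cabaaa meet in 1. Open state 2: 1b->2.
bc: 1c undefined. 1c->0: no, a/abcbc meet in 0. 1c->1: no, b/baac meet in 1. 1c->2: ok.
bbb: 2b undefined. 2b->0: no, b/abcbc meet in 1. 2b->1: no, bcc/bbbbc meet in 2 with "c" left. 2b->2: no, bcb/baac meet in 2. Open state 3: 2b->3.
bca: 2a undefined. 2a->0: no, a/cca meet in 0. 2a->1: no, b/cca meet in 1. 2a->2: ok.
bcc: 2c undefined. 2c->0: no, a/baabca meet in 0. 2c->1: no, b/baabca meet in 1. 2c->2: no, bcc/baac meet in 2. 2c->3: ok.
bbbb: 3b undefined. 3b->0: no, b/bbbbc meet in 1. 3b->1: ok.
cbbc: 3c undefined. 3c->0: no, a/abcbc meet in 0. 3c->1: no, b/abcbc meet in 1. 3c->2: ok.
baabca: 3a undefined. 3a->0: no, a/baabca meet in 0. 3a->1: no, b/baabca meet in 1. 3a->2: ok.
All examples now run through 4 states with every (state, symbol) defined. Accept strings end in {0,1,3}, Reject strings end in {2}; accept={0,1,3}.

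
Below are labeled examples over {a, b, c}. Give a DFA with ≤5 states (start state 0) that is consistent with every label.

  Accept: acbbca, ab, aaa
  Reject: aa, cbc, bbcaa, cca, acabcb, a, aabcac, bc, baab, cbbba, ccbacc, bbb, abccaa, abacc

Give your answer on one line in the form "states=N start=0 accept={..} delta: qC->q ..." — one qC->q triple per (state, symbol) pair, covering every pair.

states=4 start=0 accept={3} delta: 0a->1 0b->0 0c->0 1a->2 1b->3 1c->1 2a->3 2b->0 2c->2 3a->0 3b->2 3c->0

State merging on the prefix tree: take the shortest (then alphabetical) example prefix whose next move is undefined and point that move at state 0, else 1, else 2, ...; a target is out if some Accept/Reject pair would then sit in one state with the same input left (inseparable). If every existing state is out, open a new one.
a: 0a undefined. 0a->0: no, aaa/aa meet in 0. Open state 1: 0a->1.
b: 0b undefined. 0b->0: ok.
c: 0c undefined. 0c->0: ok.
aa: 1a undefined. 1a->0: no, aaa/cca meet in 1. 1a->1: no, ab/baab meet in 1 with "b" left. Open state 2: 1a->2.
ab: 1b undefined. 1b->0: no, ab/cbc meet in 0. 1b->1: no, ab/cca meet in 1. 1b->2: no, ab/aa meet in 2. Open state 3: 1b->3.
ac: 1c undefined. 1c->0: no, acbbca/cca meet in 1. 1c->1: ok.
aaa: 2a undefined. 2a->0: no, aaa/cbc meet in 0. 2a->1: no, aaa/cca meet in 1. 2a->2: no, aaa/aa meet in 2. 2a->3: ok.
aab: 2b undefined. 2b->0: ok.
aba: 3a undefined. 3a->0: ok.
abc: 3c undefined. 3c->0: ok.
acbb: 3b undefined. 3b->0: no, acbbca/cca meet in 1. 3b->1: no, acbbca/aa meet in 2. 3b->2: ok.
acbbc: 2c undefined. 2c->0: no, acbbca/cca meet in 1. 2c->1: no, acbbca/aa meet in 2. 2c->2: ok.
All examples now run through 4 states with every (state, symbol) defined. Accept strings end in {3}, Reject strings end in {0,1,2}; accept={3}.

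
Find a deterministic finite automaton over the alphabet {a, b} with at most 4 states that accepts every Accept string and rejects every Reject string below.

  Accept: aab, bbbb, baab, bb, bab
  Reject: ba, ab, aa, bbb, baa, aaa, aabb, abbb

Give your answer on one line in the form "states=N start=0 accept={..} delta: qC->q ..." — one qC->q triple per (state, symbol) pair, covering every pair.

states=3 start=0 accept={0} delta: 0a->1 0b->2 1a->2 1b->1 2a->2 2b->0

Fold the examples into a partial DFA from state 0: repeatedly fix the first undefined (state, symbol) met by the shortest-then-alphabetical prefix, trying targets in increasing order and rejecting any under which an Accept and a Reject string meet in one state with the same remainder; add a state when all current targets are rejected. Accepting states are where Accept strings end.
a: 0a undefined. 0a->0: no, aab/ab meet in 0 with "b" left. Open state 1: 0a->1.
b: 0b undefined. 0b->0: no, bbbb/bbb meet in 0. 0b->1: no, bbbb/abbb meet in 1 with "bbb" left. Open state 2: 0b->2.
aa: 1a undefined. 1a->0: no, bb/aabb meet in 2 with "b" left. 1a->1: no, aab/ab meet in 1 with "b" left. 1a->2: ok.
ab: 1b undefined. 1b->0: no, aab/abbb meet in 2 with "b" left. 1b->1: ok.
ba: 2a undefined. 2a->0: no, baab/ab meet in 1. 2a->1: no, bab/ba meet in 1. 2a->2: ok.
bb: 2b undefined. 2b->0: ok.
All examples now run through 3 states with every (state, symbol) defined. Accept strings end in {0}, Reject strings end in {1,2}; accept={0}.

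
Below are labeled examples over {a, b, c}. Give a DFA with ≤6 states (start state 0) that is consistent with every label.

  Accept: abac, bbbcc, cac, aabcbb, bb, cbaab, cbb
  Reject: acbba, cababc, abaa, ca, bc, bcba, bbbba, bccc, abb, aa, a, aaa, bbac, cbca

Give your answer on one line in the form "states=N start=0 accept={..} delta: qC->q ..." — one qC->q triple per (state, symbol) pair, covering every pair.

states=4 start=0 accept={0} delta: 0a->1 0b->0 0c->2 1a->1 1b->2 1c->1 2a->2 2b->3 2c->0 3a->3 3b->0 3c->0

State merging on the prefix tree: take the shortest (then alphabetical) example prefix whose next move is undefined and point that move at state 0, else 1, else 2, ...; a target is out if some Accept/Reject pair would then sit in one state with the same input left (inseparable). If every existing state is out, open a new one.
a: 0a undefined. 0a->0: no, bb/abb meet in 0 with "bb" left. Open state 1: 0a->1.
b: 0b undefined. 0b->0: ok.
c: 0c undefined. 0c->0: no, bbbcc/bc meet in 0. 0c->1: no, bbbcc/bbac meet in 1 with "c" left. Open state 2: 0c->2.
aa: 1a undefined. 1a->0: no, bb/aa meet in 0. 1a->1: ok.
ab: 1b undefined. 1b->0: no, abac/bbac meet in 1 with "c" left. 1b->1: no, abac/bbac meet in 1 with "c" left. 1b->2: ok.
ac: 1c undefined. 1c->0: no, bb/bbac meet in 0. 1c->1: ok.
ca: 2a undefined. 2a->0: no, abac/bc meet in 2. 2a->1: no, abac/abaa meet in 1. 2a->2: ok.
cb: 2b undefined. 2b->0: no, abac/cababc meet in 2 with "c" left. 2b->1: no, abac/cababc meet in 2 with "c" left. 2b->2: no, abac/cababc meet in 2 with "c" left. Open state 3: 2b->3.
bcc: 2c undefined. 2c->0: ok.
cba: 3a undefined. 3a->0: no, abac/acbba meet in 0. 3a->1: no, abac/cababc meet in 0. 3a->2: no, cbaab/abb meet in 3. 3a->3: ok.
cbb: 3b undefined. 3b->0: ok.
cbc: 3c undefined. 3c->0: ok.
All examples now run through 4 states with every (state, symbol) defined. Accept strings end in {0}, Reject strings end in {1,2,3}; accept={0}.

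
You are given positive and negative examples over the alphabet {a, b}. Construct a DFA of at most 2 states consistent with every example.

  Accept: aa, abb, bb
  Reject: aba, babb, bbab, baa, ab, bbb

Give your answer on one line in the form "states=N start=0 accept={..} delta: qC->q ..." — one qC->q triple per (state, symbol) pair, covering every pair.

State merging on the prefix tree: take the shortest (then alphabetical) example prefix whose next move is undefined and point that move at state 0, else 1, else 2, ...; a target is out if some Accept/Reject pair would then sit in one state with the same input left (inseparable). If every existing state is out, open a new one.
a: 0a undefined. 0a->0: ok.
b: 0b undefined. 0b->0: no, aa/aba meet in 0. Open state 1: 0b->1.
ba: 1a undefined. 1a->0: no, aa/aba meet in 0. 1a->1: ok.
bb: 1b undefined. 1b->0: ok.
All examples now run through 2 states with every (state, symbol) defined. Accept strings end in {0}, Reject strings end in {1}; accept={0}.

states=2 start=0 accept={0} delta: 0a->0 0b->1 1a->1 1b->0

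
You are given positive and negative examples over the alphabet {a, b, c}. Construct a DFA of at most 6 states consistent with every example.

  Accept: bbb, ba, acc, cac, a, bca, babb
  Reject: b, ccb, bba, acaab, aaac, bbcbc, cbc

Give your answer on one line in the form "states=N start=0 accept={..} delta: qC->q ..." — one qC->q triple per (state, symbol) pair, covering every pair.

State merging on the prefix tree: take the shortest (then alphabetical) example prefix whose next move is undefined and point that move at state 0, else 1, else 2, ...; a target is out if some Accept/Reject pair would then sit in one state with the same input left (inseparable). If every existing state is out, open a new one.
a: 0a undefined. 0a->0: ok.
b: 0b undefined. 0b->0: no, bbb/b meet in 0. Open state 1: 0b->1.
c: 0c undefined. 0c->0: no, acc/aaac meet in 0. 0c->1: ok.
ba: 1a undefined. 1a->0: no, cac/b meet in 1. 1a->1: no, ba/b meet in 1. Open state 2: 1a->2.
bb: 1b undefined. 1b->0: no, bbb/b meet in 1. 1b->1: no, bbb/b meet in 1. 1b->2: no, cac/cbc meet in 2 with "c" left. Open state 3: 1b->3.
bc: 1c undefined. 1c->0: ok.
bab: 2b undefined. 2b->0: no, babb/b meet in 1. 2b->1: ok.
bba: 3a undefined. 3a->0: no, acc/bba meet in 0. 3a->1: ok.
bbb: 3b undefined. 3b->0: ok.
bbc: 3c undefined. 3c->0: no, bbb/bbcbc meet in 0. 3c->1: ok.
cac: 2c undefined. 2c->0: ok.
acaa: 2a undefined. 2a->0: ok.
All examples now run through 4 states with every (state, symbol) defined. Accept strings end in {0,2,3}, Reject strings end in {1}; accept={0,2,3}.

states=4 start=0 accept={0,2,3} delta: 0a->0 0b->1 0c->1 1a->2 1b->3 1c->0 2a->0 2b->1 2c->0 3a->1 3b->0 3c->1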